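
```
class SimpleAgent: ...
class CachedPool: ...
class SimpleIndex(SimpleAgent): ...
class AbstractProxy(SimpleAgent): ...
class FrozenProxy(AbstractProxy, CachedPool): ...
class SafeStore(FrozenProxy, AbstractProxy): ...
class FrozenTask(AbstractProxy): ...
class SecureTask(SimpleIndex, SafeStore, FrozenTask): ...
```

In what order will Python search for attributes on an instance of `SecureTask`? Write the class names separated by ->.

L[SecureTask] = SecureTask + merge(L[SimpleIndex], L[SafeStore], L[FrozenTask], [SimpleIndex SafeStore FrozenTask])
  take SimpleIndex:  [SimpleIndex SimpleAgent object] + [SafeStore FrozenProxy AbstractProxy SimpleAgent CachedPool object] + [FrozenTask AbstractProxy SimpleAgent object] + [SimpleIndex SafeStore FrozenTask]
  take SafeStore:  [SimpleAgent object] + [SafeStore FrozenProxy AbstractProxy SimpleAgent CachedPool object] + [FrozenTask AbstractProxy SimpleAgent object] + [SafeStore FrozenTask]
  take FrozenProxy:  [SimpleAgent object] + [FrozenProxy AbstractProxy SimpleAgent CachedPool object] + [FrozenTask AbstractProxy SimpleAgent object] + [FrozenTask]
  take FrozenTask:  [SimpleAgent object] + [AbstractProxy SimpleAgent CachedPool object] + [FrozenTask AbstractProxy SimpleAgent object] + [FrozenTask]
  take AbstractProxy:  [SimpleAgent object] + [AbstractProxy SimpleAgent CachedPool object] + [AbstractProxy SimpleAgent object]
  take SimpleAgent:  [SimpleAgent object] + [SimpleAgent CachedPool object] + [SimpleAgent object]
  take CachedPool:  [object] + [CachedPool object] + [object]
  take object:  [object] + [object] + [object]

SecureTask -> SimpleIndex -> SafeStore -> FrozenProxy -> FrozenTask -> AbstractProxy -> SimpleAgent -> CachedPool -> object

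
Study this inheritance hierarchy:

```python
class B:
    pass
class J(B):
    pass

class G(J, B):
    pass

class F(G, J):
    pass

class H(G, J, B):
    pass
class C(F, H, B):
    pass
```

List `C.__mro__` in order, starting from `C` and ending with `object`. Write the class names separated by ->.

L[C] = C + merge(L[F], L[H], L[B], [F H B])
  take F:  [F G J B object] + [H G J B object] + [B object] + [F H B]
  take H:  [G J B object] + [H G J B object] + [B object] + [H B]
  take G:  [G J B object] + [G J B object] + [B object] + [B]
  take J:  [J B object] + [J B object] + [B object] + [B]
  take B:  [B object] + [B object] + [B object] + [B]
  take object:  [object] + [object] + [object]

C -> F -> H -> G -> J -> B -> object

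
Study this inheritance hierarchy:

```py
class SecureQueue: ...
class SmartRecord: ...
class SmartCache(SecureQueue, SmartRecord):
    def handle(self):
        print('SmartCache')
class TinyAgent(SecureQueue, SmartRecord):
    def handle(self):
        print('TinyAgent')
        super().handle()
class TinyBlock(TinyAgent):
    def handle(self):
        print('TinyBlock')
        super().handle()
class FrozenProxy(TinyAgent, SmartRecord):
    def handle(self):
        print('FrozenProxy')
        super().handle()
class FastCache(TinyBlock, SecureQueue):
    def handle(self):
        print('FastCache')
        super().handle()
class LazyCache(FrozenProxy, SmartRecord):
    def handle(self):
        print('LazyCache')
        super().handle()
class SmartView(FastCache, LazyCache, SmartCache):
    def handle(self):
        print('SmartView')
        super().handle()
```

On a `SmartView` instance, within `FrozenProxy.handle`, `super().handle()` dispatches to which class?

TinyAgent

L[SmartView] = SmartView + merge(L[FastCache], L[LazyCache], L[SmartCache], [FastCache LazyCache SmartCache])
  take FastCache:  [FastCache TinyBlock TinyAgent SecureQueue SmartRecord object] + [LazyCache FrozenProxy TinyAgent SecureQueue SmartRecord object] + [SmartCache SecureQueue SmartRecord object] + [FastCache LazyCache SmartCache]
  take TinyBlock:  [TinyBlock TinyAgent SecureQueue SmartRecord object] + [LazyCache FrozenProxy TinyAgent SecureQueue SmartRecord object] + [SmartCache SecureQueue SmartRecord object] + [LazyCache SmartCache]
  take LazyCache:  [TinyAgent SecureQueue SmartRecord object] + [LazyCache FrozenProxy TinyAgent SecureQueue SmartRecord object] + [SmartCache SecureQueue SmartRecord object] + [LazyCache SmartCache]
  take FrozenProxy:  [TinyAgent SecureQueue SmartRecord object] + [FrozenProxy TinyAgent SecureQueue SmartRecord object] + [SmartCache SecureQueue SmartRecord object] + [SmartCache]
  take TinyAgent:  [TinyAgent SecureQueue SmartRecord object] + [TinyAgent SecureQueue SmartRecord object] + [SmartCache SecureQueue SmartRecord object] + [SmartCache]
  take SmartCache:  [SecureQueue SmartRecord object] + [SecureQueue SmartRecord object] + [SmartCache SecureQueue SmartRecord object] + [SmartCache]
  take SecureQueue:  [SecureQueue SmartRecord object] + [SecureQueue SmartRecord object] + [SecureQueue SmartRecord object]
  take SmartRecord:  [SmartRecord object] + [SmartRecord object] + [SmartRecord object]
  take object:  [object] + [object] + [object]
MRO: SmartView FastCache TinyBlock LazyCache FrozenProxy TinyAgent SmartCache SecureQueue SmartRecord object
super() in FrozenProxy.handle on a SmartView instance goes to the class after FrozenProxy in SmartView's MRO: TinyAgent.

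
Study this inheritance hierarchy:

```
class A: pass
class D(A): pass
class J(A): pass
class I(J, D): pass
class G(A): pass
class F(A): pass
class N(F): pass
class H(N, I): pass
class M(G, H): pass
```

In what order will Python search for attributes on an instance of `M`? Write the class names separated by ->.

M -> G -> H -> N -> F -> I -> J -> D -> A -> object

L[M] = M + merge(L[G], L[H], [G H])
  take G:  [G A object] + [H N F I J D A object] + [G H]
  take H:  [A object] + [H N F I J D A object] + [H]
  take N:  [A object] + [N F I J D A object]
  take F:  [A object] + [F I J D A object]
  take I:  [A object] + [I J D A object]
  take J:  [A object] + [J D A object]
  take D:  [A object] + [D A object]
  take A:  [A object] + [A object]
  take object:  [object] + [object]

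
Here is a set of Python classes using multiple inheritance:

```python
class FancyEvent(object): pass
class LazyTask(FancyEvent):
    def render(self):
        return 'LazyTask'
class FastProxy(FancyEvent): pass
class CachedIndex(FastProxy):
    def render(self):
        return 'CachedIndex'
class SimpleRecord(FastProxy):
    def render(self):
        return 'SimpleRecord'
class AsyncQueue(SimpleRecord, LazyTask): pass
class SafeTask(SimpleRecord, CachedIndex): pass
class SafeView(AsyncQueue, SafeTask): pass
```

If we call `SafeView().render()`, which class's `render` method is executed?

L[SafeView] = SafeView + merge(L[AsyncQueue], L[SafeTask], [AsyncQueue SafeTask])
  take AsyncQueue:  [AsyncQueue SimpleRecord FastProxy LazyTask FancyEvent object] + [SafeTask SimpleRecord CachedIndex FastProxy FancyEvent object] + [AsyncQueue SafeTask]
  take SafeTask:  [SimpleRecord FastProxy LazyTask FancyEvent object] + [SafeTask SimpleRecord CachedIndex FastProxy FancyEvent object] + [SafeTask]
  take SimpleRecord:  [SimpleRecord FastProxy LazyTask FancyEvent object] + [SimpleRecord CachedIndex FastProxy FancyEvent object]
  take CachedIndex:  [FastProxy LazyTask FancyEvent object] + [CachedIndex FastProxy FancyEvent object]
  take FastProxy:  [FastProxy LazyTask FancyEvent object] + [FastProxy FancyEvent object]
  take LazyTask:  [LazyTask FancyEvent object] + [FancyEvent object]
  take FancyEvent:  [FancyEvent object] + [FancyEvent object]
  take object:  [object] + [object]
MRO: SafeView AsyncQueue SafeTask SimpleRecord CachedIndex FastProxy LazyTask FancyEvent object
render is defined in: CachedIndex, LazyTask, SimpleRecord. First along the MRO is SimpleRecord.

SimpleRecord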